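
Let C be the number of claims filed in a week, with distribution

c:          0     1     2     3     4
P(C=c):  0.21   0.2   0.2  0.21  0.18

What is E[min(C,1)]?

E[min(C,1)] = Σ min(c,1)·P(C=c)
 = 0·0.21 + 1·0.2 + 1·0.2 + 1·0.21 + 1·0.18
 = 0 + 0.2 + 0.2 + 0.21 + 0.18
 = 0.79

0.79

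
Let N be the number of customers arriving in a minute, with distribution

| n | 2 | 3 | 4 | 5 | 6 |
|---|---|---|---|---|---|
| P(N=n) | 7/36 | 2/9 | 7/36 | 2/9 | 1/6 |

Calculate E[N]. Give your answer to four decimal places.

3.9444

E[N] = Σ n·P(N=n)
 = 2·7/36 + 3·2/9 + 4·7/36 + 5·2/9 + 6·1/6
 = 7/18 + 2/3 + 7/9 + 10/9 + 1
 = 71/18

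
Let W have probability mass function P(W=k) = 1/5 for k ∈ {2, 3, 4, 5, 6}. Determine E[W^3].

E[W^3] = Σ w^3·P(W=w)
 = 8·1/5 + 27·1/5 + 64·1/5 + 125·1/5 + 216·1/5
 = 8/5 + 27/5 + 64/5 + 25 + 216/5
 = 88

88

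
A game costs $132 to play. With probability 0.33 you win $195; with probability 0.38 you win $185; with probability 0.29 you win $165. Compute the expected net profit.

50.5

E[payout] = 195·0.33 + 185·0.38 + 165·0.29
 = 64.35 + 70.3 + 47.85
 = 182.5
Net = 182.5 - 132 = 50.5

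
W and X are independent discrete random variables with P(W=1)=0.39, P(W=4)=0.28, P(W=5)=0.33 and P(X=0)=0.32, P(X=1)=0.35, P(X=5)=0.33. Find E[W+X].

E[W+X] = Σ_w Σ_x (w+x) · P(W=w)P(X=x)
 = 1·0.1248 + 2·0.1365 + 6·0.1287 + 4·0.0896 + 5·0.098 + 9·0.0924 + 5·0.1056 + 6·0.1155 + 10·0.1089
 = 0.1248 + 0.273 + 0.7722 + 0.3584 + 0.49 + 0.8316 + 0.528 + 0.693 + 1.089
 = 5.16

5.16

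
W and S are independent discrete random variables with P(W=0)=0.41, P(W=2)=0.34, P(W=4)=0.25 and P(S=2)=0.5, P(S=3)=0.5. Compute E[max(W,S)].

2.875

E[max(W,S)] = Σ_w Σ_s max(w,s) · P(W=w)P(S=s)
 = 2·0.205 + 3·0.205 + 2·0.17 + 3·0.17 + 4·0.125 + 4·0.125
 = 0.41 + 0.615 + 0.34 + 0.51 + 0.5 + 0.5
 = 2.875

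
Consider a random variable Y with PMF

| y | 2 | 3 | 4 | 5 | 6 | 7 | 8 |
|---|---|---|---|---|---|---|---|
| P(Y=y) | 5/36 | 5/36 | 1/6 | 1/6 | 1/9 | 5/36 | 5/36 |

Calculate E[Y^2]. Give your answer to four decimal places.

E[Y^2] = Σ y^2·P(Y=y)
 = 4·5/36 + 9·5/36 + 16·1/6 + 25·1/6 + 36·1/9 + 49·5/36 + 64·5/36
 = 5/9 + 5/4 + 8/3 + 25/6 + 4 + 245/36 + 80/9
 = 85/3

28.3333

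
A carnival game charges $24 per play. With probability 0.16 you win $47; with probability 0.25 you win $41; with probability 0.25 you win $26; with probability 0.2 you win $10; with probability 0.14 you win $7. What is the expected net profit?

3.25

E[payout] = 47·0.16 + 41·0.25 + 26·0.25 + 10·0.2 + 7·0.14
 = 7.52 + 10.25 + 6.5 + 2 + 0.98
 = 27.25
Net = 27.25 - 24 = 3.25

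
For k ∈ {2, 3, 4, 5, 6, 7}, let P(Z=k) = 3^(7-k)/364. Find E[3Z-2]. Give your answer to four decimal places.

5.4753

E[3Z-2] = Σ (3z-2)·P(Z=z)
 = 4·243/364 + 7·81/364 + 10·27/364 + 13·9/364 + 16·3/364 + 19·1/364
 = 243/91 + 81/52 + 135/182 + 9/28 + 12/91 + 19/364
 = 1993/364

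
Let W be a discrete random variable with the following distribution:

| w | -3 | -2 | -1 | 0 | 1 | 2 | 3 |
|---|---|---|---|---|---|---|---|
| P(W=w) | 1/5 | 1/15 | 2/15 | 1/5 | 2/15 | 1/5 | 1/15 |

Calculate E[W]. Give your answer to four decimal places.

E[W] = Σ w·P(W=w)
 = (-3)·1/5 + (-2)·1/15 + (-1)·2/15 + 0·1/5 + 1·2/15 + 2·1/5 + 3·1/15
 = (-3/5) + (-2/15) + (-2/15) + 0 + 2/15 + 2/5 + 1/5
 = -2/15

-0.1333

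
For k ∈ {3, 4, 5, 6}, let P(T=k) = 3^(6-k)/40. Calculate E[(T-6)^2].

7.05

E[(T-6)^2] = Σ (t-6)^2·P(T=t)
 = 9·27/40 + 4·9/40 + 1·3/40 + 0·1/40
 = 243/40 + 9/10 + 3/40 + 0
 = 141/20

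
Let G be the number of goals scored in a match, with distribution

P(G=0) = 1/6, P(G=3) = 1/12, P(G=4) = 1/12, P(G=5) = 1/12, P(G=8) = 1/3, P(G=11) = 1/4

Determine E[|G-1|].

5.75

E[|G-1|] = Σ |g-1|·P(G=g)
 = 1·1/6 + 2·1/12 + 3·1/12 + 4·1/12 + 7·1/3 + 10·1/4
 = 1/6 + 1/6 + 1/4 + 1/3 + 7/3 + 5/2
 = 23/4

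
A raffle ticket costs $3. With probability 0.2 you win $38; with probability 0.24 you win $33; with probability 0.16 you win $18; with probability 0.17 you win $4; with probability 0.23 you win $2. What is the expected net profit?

E[payout] = 38·0.2 + 33·0.24 + 18·0.16 + 4·0.17 + 2·0.23
 = 7.6 + 7.92 + 2.88 + 0.68 + 0.46
 = 19.54
Net = 19.54 - 3 = 16.54

16.54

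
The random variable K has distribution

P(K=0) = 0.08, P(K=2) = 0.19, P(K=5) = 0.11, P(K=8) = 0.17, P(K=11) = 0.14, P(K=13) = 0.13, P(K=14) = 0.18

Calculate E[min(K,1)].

0.92

E[min(K,1)] = Σ min(k,1)·P(K=k)
 = 0·0.08 + 1·0.19 + 1·0.11 + 1·0.17 + 1·0.14 + 1·0.13 + 1·0.18
 = 0 + 0.19 + 0.11 + 0.17 + 0.14 + 0.13 + 0.18
 = 0.92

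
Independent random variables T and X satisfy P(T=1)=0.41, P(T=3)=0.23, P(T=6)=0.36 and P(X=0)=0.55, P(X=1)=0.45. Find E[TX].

E[TX] = Σ_t Σ_x tx · P(T=t)P(X=x)
 = 0·0.2255 + 1·0.1845 + 0·0.1265 + 3·0.1035 + 0·0.198 + 6·0.162
 = 0 + 0.1845 + 0 + 0.3105 + 0 + 0.972
 = 1.467

1.467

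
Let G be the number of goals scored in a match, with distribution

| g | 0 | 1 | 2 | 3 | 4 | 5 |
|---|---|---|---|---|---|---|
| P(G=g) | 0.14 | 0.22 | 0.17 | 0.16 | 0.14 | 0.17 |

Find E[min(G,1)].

E[min(G,1)] = Σ min(g,1)·P(G=g)
 = 0·0.14 + 1·0.22 + 1·0.17 + 1·0.16 + 1·0.14 + 1·0.17
 = 0 + 0.22 + 0.17 + 0.16 + 0.14 + 0.17
 = 0.86

0.86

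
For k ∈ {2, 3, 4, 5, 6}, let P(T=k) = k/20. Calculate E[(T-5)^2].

E[(T-5)^2] = Σ (t-5)^2·P(T=t)
 = 9·1/10 + 4·3/20 + 1·1/5 + 0·1/4 + 1·3/10
 = 9/10 + 3/5 + 1/5 + 0 + 3/10
 = 2

2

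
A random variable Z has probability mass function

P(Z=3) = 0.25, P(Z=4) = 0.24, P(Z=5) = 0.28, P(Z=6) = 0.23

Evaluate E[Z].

4.49

E[Z] = Σ z·P(Z=z)
 = 3·0.25 + 4·0.24 + 5·0.28 + 6·0.23
 = 0.75 + 0.96 + 1.4 + 1.38
 = 4.49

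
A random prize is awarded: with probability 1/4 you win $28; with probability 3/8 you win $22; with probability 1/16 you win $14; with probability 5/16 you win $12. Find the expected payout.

E[payout] = 28·1/4 + 22·3/8 + 14·1/16 + 12·5/16
 = 7 + 33/4 + 7/8 + 15/4
 = 159/8

19.875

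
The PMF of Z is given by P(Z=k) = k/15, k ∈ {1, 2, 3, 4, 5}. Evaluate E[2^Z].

E[2^Z] = Σ 2^z·P(Z=z)
 = 2·1/15 + 4·2/15 + 8·1/5 + 16·4/15 + 32·1/3
 = 2/15 + 8/15 + 8/5 + 64/15 + 32/3
 = 86/5

17.2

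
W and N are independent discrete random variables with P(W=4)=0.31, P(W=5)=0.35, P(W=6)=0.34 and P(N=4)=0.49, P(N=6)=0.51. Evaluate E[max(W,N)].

5.5247

E[max(W,N)] = Σ_w Σ_n max(w,n) · P(W=w)P(N=n)
 = 4·0.1519 + 6·0.1581 + 5·0.1715 + 6·0.1785 + 6·0.1666 + 6·0.1734
 = 0.6076 + 0.9486 + 0.8575 + 1.071 + 0.9996 + 1.0404
 = 5.5247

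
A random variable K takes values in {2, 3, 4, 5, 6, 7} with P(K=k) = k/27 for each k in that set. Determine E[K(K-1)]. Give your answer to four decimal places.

E[K(K-1)] = Σ k(k-1)·P(K=k)
 = 2·2/27 + 6·1/9 + 12·4/27 + 20·5/27 + 30·2/9 + 42·7/27
 = 4/27 + 2/3 + 16/9 + 100/27 + 20/3 + 98/9
 = 644/27

23.8519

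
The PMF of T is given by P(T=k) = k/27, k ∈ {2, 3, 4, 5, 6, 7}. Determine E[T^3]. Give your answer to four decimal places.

E[T^3] = Σ t^3·P(T=t)
 = 8·2/27 + 27·1/9 + 64·4/27 + 125·5/27 + 216·2/9 + 343·7/27
 = 16/27 + 3 + 256/27 + 625/27 + 48 + 2401/27
 = 4675/27

173.1481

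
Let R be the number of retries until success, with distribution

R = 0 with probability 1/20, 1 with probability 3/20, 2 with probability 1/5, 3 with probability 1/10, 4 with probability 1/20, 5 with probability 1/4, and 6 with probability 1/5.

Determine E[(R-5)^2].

E[(R-5)^2] = Σ (r-5)^2·P(R=r)
 = 25·1/20 + 16·3/20 + 9·1/5 + 4·1/10 + 1·1/20 + 0·1/4 + 1·1/5
 = 5/4 + 12/5 + 9/5 + 2/5 + 1/20 + 0 + 1/5
 = 61/10

6.1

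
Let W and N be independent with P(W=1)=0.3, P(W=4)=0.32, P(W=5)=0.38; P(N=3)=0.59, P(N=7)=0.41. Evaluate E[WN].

E[WN] = Σ_w Σ_n wn · P(W=w)P(N=n)
 = 3·0.177 + 7·0.123 + 12·0.1888 + 28·0.1312 + 15·0.2242 + 35·0.1558
 = 0.531 + 0.861 + 2.2656 + 3.6736 + 3.363 + 5.453
 = 16.1472

16.1472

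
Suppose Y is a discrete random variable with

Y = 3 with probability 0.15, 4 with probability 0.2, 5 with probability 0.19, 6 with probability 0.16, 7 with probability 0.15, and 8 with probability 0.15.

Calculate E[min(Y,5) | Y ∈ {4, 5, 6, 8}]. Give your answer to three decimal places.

P(Y ∈ {4, 5, 6, 8}) = 0.2 + 0.19 + 0.16 + 0.15 = 0.7.
E[min(Y,5) | Y ∈ {4, 5, 6, 8}] = [4·0.2 + 5·0.19 + 5·0.16 + 5·0.15] / 0.7
 = 3.3 / 0.7
 = 33/7

4.714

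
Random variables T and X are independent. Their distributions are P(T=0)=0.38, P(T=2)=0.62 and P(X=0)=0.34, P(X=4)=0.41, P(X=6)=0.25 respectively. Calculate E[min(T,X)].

0.8184

E[min(T,X)] = Σ_t Σ_x min(t,x) · P(T=t)P(X=x)
 = 0·0.1292 + 0·0.1558 + 0·0.095 + 0·0.2108 + 2·0.2542 + 2·0.155
 = 0 + 0 + 0 + 0 + 0.5084 + 0.31
 = 0.8184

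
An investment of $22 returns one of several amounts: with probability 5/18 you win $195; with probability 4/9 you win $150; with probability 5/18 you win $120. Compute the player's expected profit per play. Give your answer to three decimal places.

132.167

E[payout] = 195·5/18 + 150·4/9 + 120·5/18
 = 325/6 + 200/3 + 100/3
 = 925/6
Net = 925/6 - 22 = 793/6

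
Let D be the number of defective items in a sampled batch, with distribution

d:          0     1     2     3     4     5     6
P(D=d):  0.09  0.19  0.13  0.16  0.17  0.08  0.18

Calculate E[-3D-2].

-11.27

E[-3D-2] = Σ (-3d-2)·P(D=d)
 = (-2)·0.09 + (-5)·0.19 + (-8)·0.13 + (-11)·0.16 + (-14)·0.17 + (-17)·0.08 + (-20)·0.18
 = (-0.18) + (-0.95) + (-1.04) + (-1.76) + (-2.38) + (-1.36) + (-3.6)
 = -11.27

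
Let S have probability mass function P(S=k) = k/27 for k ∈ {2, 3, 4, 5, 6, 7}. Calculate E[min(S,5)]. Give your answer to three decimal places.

E[min(S,5)] = Σ min(s,5)·P(S=s)
 = 2·2/27 + 3·1/9 + 4·4/27 + 5·5/27 + 5·2/9 + 5·7/27
 = 4/27 + 1/3 + 16/27 + 25/27 + 10/9 + 35/27
 = 119/27

4.407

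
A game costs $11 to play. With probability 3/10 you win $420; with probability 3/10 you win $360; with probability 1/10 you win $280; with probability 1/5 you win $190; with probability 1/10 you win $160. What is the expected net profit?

305

E[payout] = 420·3/10 + 360·3/10 + 280·1/10 + 190·1/5 + 160·1/10
 = 126 + 108 + 28 + 38 + 16
 = 316
Net = 316 - 11 = 305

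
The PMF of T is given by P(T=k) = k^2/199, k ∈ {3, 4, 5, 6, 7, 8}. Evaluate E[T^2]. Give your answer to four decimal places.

E[T^2] = Σ t^2·P(T=t)
 = 9·9/199 + 16·16/199 + 25·25/199 + 36·36/199 + 49·49/199 + 64·64/199
 = 81/199 + 256/199 + 625/199 + 1296/199 + 2401/199 + 4096/199
 = 8755/199

43.9950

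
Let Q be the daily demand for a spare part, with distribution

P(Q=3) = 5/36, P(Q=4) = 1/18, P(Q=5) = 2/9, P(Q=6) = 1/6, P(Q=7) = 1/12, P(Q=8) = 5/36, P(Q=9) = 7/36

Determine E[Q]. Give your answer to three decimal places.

6.194

E[Q] = Σ q·P(Q=q)
 = 3·5/36 + 4·1/18 + 5·2/9 + 6·1/6 + 7·1/12 + 8·5/36 + 9·7/36
 = 5/12 + 2/9 + 10/9 + 1 + 7/12 + 10/9 + 7/4
 = 223/36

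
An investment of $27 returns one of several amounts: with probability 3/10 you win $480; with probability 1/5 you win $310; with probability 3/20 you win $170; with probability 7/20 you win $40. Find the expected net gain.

E[payout] = 480·3/10 + 310·1/5 + 170·3/20 + 40·7/20
 = 144 + 62 + 51/2 + 14
 = 491/2
Net = 491/2 - 27 = 437/2

218.5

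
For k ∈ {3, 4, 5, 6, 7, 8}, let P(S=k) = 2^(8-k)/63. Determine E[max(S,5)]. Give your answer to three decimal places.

E[max(S,5)] = Σ max(s,5)·P(S=s)
 = 5·32/63 + 5·16/63 + 5·8/63 + 6·4/63 + 7·2/63 + 8·1/63
 = 160/63 + 80/63 + 40/63 + 8/21 + 2/9 + 8/63
 = 326/63

5.175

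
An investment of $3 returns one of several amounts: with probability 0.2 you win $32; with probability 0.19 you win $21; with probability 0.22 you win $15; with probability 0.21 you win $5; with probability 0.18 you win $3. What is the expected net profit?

E[payout] = 32·0.2 + 21·0.19 + 15·0.22 + 5·0.21 + 3·0.18
 = 6.4 + 3.99 + 3.3 + 1.05 + 0.54
 = 15.28
Net = 15.28 - 3 = 12.28

12.28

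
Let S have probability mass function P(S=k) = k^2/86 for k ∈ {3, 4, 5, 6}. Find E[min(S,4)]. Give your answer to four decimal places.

3.8953

E[min(S,4)] = Σ min(s,4)·P(S=s)
 = 3·9/86 + 4·8/43 + 4·25/86 + 4·18/43
 = 27/86 + 32/43 + 50/43 + 72/43
 = 335/86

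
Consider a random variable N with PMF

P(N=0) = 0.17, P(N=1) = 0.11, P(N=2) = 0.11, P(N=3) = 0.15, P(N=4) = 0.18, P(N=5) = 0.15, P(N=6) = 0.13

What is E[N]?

3.03

E[N] = Σ n·P(N=n)
 = 0·0.17 + 1·0.11 + 2·0.11 + 3·0.15 + 4·0.18 + 5·0.15 + 6·0.13
 = 0 + 0.11 + 0.22 + 0.45 + 0.72 + 0.75 + 0.78
 = 3.03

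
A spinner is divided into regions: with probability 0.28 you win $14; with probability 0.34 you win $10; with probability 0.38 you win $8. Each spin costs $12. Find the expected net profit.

-1.64

E[payout] = 14·0.28 + 10·0.34 + 8·0.38
 = 3.92 + 3.4 + 3.04
 = 10.36
Net = 10.36 - 12 = -1.64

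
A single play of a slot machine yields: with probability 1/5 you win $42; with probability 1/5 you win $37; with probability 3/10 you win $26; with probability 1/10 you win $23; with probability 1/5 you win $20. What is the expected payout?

29.9

E[payout] = 42·1/5 + 37·1/5 + 26·3/10 + 23·1/10 + 20·1/5
 = 42/5 + 37/5 + 39/5 + 23/10 + 4
 = 299/10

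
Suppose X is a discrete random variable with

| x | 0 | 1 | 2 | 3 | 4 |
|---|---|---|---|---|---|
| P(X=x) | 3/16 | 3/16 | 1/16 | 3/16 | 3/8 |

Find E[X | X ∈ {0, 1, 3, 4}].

2.4

P(X ∈ {0, 1, 3, 4}) = 3/16 + 3/16 + 3/16 + 3/8 = 15/16.
E[X | X ∈ {0, 1, 3, 4}] = [0·3/16 + 1·3/16 + 3·3/16 + 4·3/8] / (15/16)
 = 9/4 / (15/16)
 = 12/5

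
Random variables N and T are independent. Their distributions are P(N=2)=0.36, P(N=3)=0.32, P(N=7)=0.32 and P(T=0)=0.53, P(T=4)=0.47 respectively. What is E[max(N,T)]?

E[max(N,T)] = Σ_n Σ_t max(n,t) · P(N=n)P(T=t)
 = 2·0.1908 + 4·0.1692 + 3·0.1696 + 4·0.1504 + 7·0.1696 + 7·0.1504
 = 0.3816 + 0.6768 + 0.5088 + 0.6016 + 1.1872 + 1.0528
 = 4.4088

4.4088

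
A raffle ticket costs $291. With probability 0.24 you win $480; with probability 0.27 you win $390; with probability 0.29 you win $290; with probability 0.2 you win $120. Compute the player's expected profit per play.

37.6

E[payout] = 480·0.24 + 390·0.27 + 290·0.29 + 120·0.2
 = 115.2 + 105.3 + 84.1 + 24
 = 328.6
Net = 328.6 - 291 = 37.6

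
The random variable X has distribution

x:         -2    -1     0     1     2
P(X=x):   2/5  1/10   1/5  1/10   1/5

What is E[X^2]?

E[X^2] = Σ x^2·P(X=x)
 = 4·2/5 + 1·1/10 + 0·1/5 + 1·1/10 + 4·1/5
 = 8/5 + 1/10 + 0 + 1/10 + 4/5
 = 13/5

2.6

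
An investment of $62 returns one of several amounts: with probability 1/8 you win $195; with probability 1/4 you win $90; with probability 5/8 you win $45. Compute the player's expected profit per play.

E[payout] = 195·1/8 + 90·1/4 + 45·5/8
 = 195/8 + 45/2 + 225/8
 = 75
Net = 75 - 62 = 13

13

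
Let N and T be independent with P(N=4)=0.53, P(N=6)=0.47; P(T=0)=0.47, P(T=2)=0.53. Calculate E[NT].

5.2364

E[NT] = Σ_n Σ_t nt · P(N=n)P(T=t)
 = 0·0.2491 + 8·0.2809 + 0·0.2209 + 12·0.2491
 = 0 + 2.2472 + 0 + 2.9892
 = 5.2364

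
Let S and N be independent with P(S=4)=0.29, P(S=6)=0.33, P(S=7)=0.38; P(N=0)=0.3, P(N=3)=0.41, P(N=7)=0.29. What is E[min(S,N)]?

2.912

E[min(S,N)] = Σ_s Σ_n min(s,n) · P(S=s)P(N=n)
 = 0·0.087 + 3·0.1189 + 4·0.0841 + 0·0.099 + 3·0.1353 + 6·0.0957 + 0·0.114 + 3·0.1558 + 7·0.1102
 = 0 + 0.3567 + 0.3364 + 0 + 0.4059 + 0.5742 + 0 + 0.4674 + 0.7714
 = 2.912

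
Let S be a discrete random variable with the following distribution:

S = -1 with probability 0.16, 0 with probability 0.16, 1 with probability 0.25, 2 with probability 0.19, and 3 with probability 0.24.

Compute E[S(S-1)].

2.14

E[S(S-1)] = Σ s(s-1)·P(S=s)
 = 2·0.16 + 0·0.16 + 0·0.25 + 2·0.19 + 6·0.24
 = 0.32 + 0 + 0 + 0.38 + 1.44
 = 2.14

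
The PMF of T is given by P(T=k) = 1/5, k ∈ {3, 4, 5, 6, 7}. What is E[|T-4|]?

1.4

E[|T-4|] = Σ |t-4|·P(T=t)
 = 1·1/5 + 0·1/5 + 1·1/5 + 2·1/5 + 3·1/5
 = 1/5 + 0 + 1/5 + 2/5 + 3/5
 = 7/5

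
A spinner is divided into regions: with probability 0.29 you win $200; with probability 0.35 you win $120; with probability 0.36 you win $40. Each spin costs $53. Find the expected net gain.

61.4

E[payout] = 200·0.29 + 120·0.35 + 40·0.36
 = 58 + 42 + 14.4
 = 114.4
Net = 114.4 - 53 = 61.4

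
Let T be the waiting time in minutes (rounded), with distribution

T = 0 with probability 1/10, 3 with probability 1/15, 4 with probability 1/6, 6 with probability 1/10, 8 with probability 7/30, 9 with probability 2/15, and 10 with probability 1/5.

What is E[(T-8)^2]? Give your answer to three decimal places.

12.067

E[(T-8)^2] = Σ (t-8)^2·P(T=t)
 = 64·1/10 + 25·1/15 + 16·1/6 + 4·1/10 + 0·7/30 + 1·2/15 + 4·1/5
 = 32/5 + 5/3 + 8/3 + 2/5 + 0 + 2/15 + 4/5
 = 181/15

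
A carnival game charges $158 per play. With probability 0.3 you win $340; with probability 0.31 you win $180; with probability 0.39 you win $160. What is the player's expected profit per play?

E[payout] = 340·0.3 + 180·0.31 + 160·0.39
 = 102 + 55.8 + 62.4
 = 220.2
Net = 220.2 - 158 = 62.2

62.2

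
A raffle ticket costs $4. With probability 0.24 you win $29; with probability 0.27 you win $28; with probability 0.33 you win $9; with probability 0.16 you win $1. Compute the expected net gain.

E[payout] = 29·0.24 + 28·0.27 + 9·0.33 + 1·0.16
 = 6.96 + 7.56 + 2.97 + 0.16
 = 17.65
Net = 17.65 - 4 = 13.65

13.65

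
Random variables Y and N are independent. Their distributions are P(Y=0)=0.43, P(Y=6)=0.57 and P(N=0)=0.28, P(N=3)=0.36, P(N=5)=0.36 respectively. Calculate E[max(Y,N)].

4.6584

E[max(Y,N)] = Σ_y Σ_n max(y,n) · P(Y=y)P(N=n)
 = 0·0.1204 + 3·0.1548 + 5·0.1548 + 6·0.1596 + 6·0.2052 + 6·0.2052
 = 0 + 0.4644 + 0.774 + 0.9576 + 1.2312 + 1.2312
 = 4.6584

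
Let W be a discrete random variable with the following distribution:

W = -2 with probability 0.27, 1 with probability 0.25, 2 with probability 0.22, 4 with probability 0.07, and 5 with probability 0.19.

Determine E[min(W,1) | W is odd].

P(W is odd) = 0.25 + 0.19 = 0.44.
E[min(W,1) | W is odd] = [1·0.25 + 1·0.19] / 0.44
 = 0.44 / 0.44
 = 1

1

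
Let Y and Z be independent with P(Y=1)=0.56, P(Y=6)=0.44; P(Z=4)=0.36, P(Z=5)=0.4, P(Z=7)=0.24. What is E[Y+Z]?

E[Y+Z] = Σ_y Σ_z (y+z) · P(Y=y)P(Z=z)
 = 5·0.2016 + 6·0.224 + 8·0.1344 + 10·0.1584 + 11·0.176 + 13·0.1056
 = 1.008 + 1.344 + 1.0752 + 1.584 + 1.936 + 1.3728
 = 8.32

8.32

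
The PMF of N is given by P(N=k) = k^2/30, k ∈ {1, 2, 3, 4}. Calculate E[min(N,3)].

2.8

E[min(N,3)] = Σ min(n,3)·P(N=n)
 = 1·1/30 + 2·2/15 + 3·3/10 + 3·8/15
 = 1/30 + 4/15 + 9/10 + 8/5
 = 14/5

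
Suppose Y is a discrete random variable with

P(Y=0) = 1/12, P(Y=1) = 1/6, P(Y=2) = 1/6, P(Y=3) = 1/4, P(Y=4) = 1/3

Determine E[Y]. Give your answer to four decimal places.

2.5833

E[Y] = Σ y·P(Y=y)
 = 0·1/12 + 1·1/6 + 2·1/6 + 3·1/4 + 4·1/3
 = 0 + 1/6 + 1/3 + 3/4 + 4/3
 = 31/12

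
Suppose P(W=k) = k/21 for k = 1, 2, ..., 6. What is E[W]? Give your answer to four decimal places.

4.3333

E[W] = Σ w·P(W=w)
 = 1·1/21 + 2·2/21 + 3·1/7 + 4·4/21 + 5·5/21 + 6·2/7
 = 1/21 + 4/21 + 3/7 + 16/21 + 25/21 + 12/7
 = 13/3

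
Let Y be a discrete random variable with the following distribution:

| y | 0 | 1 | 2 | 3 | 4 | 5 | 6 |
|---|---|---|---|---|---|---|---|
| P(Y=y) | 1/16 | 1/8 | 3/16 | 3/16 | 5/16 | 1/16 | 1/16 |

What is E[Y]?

3

E[Y] = Σ y·P(Y=y)
 = 0·1/16 + 1·1/8 + 2·3/16 + 3·3/16 + 4·5/16 + 5·1/16 + 6·1/16
 = 0 + 1/8 + 3/8 + 9/16 + 5/4 + 5/16 + 3/8
 = 3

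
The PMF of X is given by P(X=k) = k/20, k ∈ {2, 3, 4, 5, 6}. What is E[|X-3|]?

1.7

E[|X-3|] = Σ |x-3|·P(X=x)
 = 1·1/10 + 0·3/20 + 1·1/5 + 2·1/4 + 3·3/10
 = 1/10 + 0 + 1/5 + 1/2 + 9/10
 = 17/10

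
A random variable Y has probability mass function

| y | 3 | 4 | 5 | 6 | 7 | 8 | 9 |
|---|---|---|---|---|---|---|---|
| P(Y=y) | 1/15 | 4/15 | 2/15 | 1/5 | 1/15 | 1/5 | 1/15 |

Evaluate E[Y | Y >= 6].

P(Y >= 6) = 1/5 + 1/15 + 1/5 + 1/15 = 8/15.
E[Y | Y >= 6] = [6·1/5 + 7·1/15 + 8·1/5 + 9·1/15] / (8/15)
 = 58/15 / (8/15)
 = 29/4

7.25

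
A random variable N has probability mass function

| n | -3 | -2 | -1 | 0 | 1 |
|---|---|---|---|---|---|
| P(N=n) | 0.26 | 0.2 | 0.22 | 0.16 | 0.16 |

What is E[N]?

-1.24

E[N] = Σ n·P(N=n)
 = (-3)·0.26 + (-2)·0.2 + (-1)·0.22 + 0·0.16 + 1·0.16
 = (-0.78) + (-0.4) + (-0.22) + 0 + 0.16
 = -1.24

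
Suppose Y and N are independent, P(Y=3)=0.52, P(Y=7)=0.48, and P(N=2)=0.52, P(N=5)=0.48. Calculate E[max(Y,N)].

E[max(Y,N)] = Σ_y Σ_n max(y,n) · P(Y=y)P(N=n)
 = 3·0.2704 + 5·0.2496 + 7·0.2496 + 7·0.2304
 = 0.8112 + 1.248 + 1.7472 + 1.6128
 = 5.4192

5.4192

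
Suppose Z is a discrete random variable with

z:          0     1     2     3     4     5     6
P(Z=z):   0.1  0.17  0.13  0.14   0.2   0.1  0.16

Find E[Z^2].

E[Z^2] = Σ z^2·P(Z=z)
 = 0·0.1 + 1·0.17 + 4·0.13 + 9·0.14 + 16·0.2 + 25·0.1 + 36·0.16
 = 0 + 0.17 + 0.52 + 1.26 + 3.2 + 2.5 + 5.76
 = 13.41

13.41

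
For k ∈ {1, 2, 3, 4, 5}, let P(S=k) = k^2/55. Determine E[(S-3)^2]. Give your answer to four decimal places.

2.2545

E[(S-3)^2] = Σ (s-3)^2·P(S=s)
 = 4·1/55 + 1·4/55 + 0·9/55 + 1·16/55 + 4·5/11
 = 4/55 + 4/55 + 0 + 16/55 + 20/11
 = 124/55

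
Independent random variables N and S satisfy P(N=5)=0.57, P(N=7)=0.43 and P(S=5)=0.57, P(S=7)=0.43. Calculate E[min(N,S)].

E[min(N,S)] = Σ_n Σ_s min(n,s) · P(N=n)P(S=s)
 = 5·0.3249 + 5·0.2451 + 5·0.2451 + 7·0.1849
 = 1.6245 + 1.2255 + 1.2255 + 1.2943
 = 5.3698

5.3698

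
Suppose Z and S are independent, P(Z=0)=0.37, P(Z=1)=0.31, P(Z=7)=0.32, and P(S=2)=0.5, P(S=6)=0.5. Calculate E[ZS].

E[ZS] = Σ_z Σ_s zs · P(Z=z)P(S=s)
 = 0·0.185 + 0·0.185 + 2·0.155 + 6·0.155 + 14·0.16 + 42·0.16
 = 0 + 0 + 0.31 + 0.93 + 2.24 + 6.72
 = 10.2

10.2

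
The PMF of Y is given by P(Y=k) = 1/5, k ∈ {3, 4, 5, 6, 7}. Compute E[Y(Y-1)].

E[Y(Y-1)] = Σ y(y-1)·P(Y=y)
 = 6·1/5 + 12·1/5 + 20·1/5 + 30·1/5 + 42·1/5
 = 6/5 + 12/5 + 4 + 6 + 42/5
 = 22

22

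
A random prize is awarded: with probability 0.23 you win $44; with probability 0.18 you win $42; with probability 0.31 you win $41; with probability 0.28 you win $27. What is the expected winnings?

37.95

E[payout] = 44·0.23 + 42·0.18 + 41·0.31 + 27·0.28
 = 10.12 + 7.56 + 12.71 + 7.56
 = 37.95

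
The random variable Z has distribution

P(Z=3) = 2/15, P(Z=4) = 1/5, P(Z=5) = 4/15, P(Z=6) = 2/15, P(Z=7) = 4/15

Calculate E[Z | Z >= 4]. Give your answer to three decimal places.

5.538

P(Z >= 4) = 1/5 + 4/15 + 2/15 + 4/15 = 13/15.
E[Z | Z >= 4] = [4·1/5 + 5·4/15 + 6·2/15 + 7·4/15] / (13/15)
 = 24/5 / (13/15)
 = 72/13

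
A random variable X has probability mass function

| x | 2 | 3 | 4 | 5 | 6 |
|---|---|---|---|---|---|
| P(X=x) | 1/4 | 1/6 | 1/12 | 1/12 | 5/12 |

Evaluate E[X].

E[X] = Σ x·P(X=x)
 = 2·1/4 + 3·1/6 + 4·1/12 + 5·1/12 + 6·5/12
 = 1/2 + 1/2 + 1/3 + 5/12 + 5/2
 = 17/4

4.25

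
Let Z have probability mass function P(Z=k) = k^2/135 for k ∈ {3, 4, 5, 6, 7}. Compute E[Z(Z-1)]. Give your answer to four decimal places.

E[Z(Z-1)] = Σ z(z-1)·P(Z=z)
 = 6·1/15 + 12·16/135 + 20·5/27 + 30·4/15 + 42·49/135
 = 2/5 + 64/45 + 100/27 + 8 + 686/45
 = 3884/135

28.7704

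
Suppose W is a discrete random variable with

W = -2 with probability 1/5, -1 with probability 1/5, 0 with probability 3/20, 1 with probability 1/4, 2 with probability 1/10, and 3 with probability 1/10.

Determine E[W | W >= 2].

P(W >= 2) = 1/10 + 1/10 = 1/5.
E[W | W >= 2] = [2·1/10 + 3·1/10] / (1/5)
 = 1/2 / (1/5)
 = 5/2

2.5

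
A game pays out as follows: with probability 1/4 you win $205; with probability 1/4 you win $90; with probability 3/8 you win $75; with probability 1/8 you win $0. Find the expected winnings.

E[payout] = 205·1/4 + 90·1/4 + 75·3/8 + 0·1/8
 = 205/4 + 45/2 + 225/8 + 0
 = 815/8

101.875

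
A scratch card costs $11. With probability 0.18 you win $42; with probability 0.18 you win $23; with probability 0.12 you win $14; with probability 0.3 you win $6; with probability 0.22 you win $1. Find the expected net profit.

E[payout] = 42·0.18 + 23·0.18 + 14·0.12 + 6·0.3 + 1·0.22
 = 7.56 + 4.14 + 1.68 + 1.8 + 0.22
 = 15.4
Net = 15.4 - 11 = 4.4

4.4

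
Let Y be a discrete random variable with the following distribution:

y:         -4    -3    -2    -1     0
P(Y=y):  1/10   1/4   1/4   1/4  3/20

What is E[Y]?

E[Y] = Σ y·P(Y=y)
 = (-4)·1/10 + (-3)·1/4 + (-2)·1/4 + (-1)·1/4 + 0·3/20
 = (-2/5) + (-3/4) + (-1/2) + (-1/4) + 0
 = -19/10

-1.9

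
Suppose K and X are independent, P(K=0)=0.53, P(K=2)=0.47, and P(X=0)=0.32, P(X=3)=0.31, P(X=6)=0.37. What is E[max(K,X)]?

E[max(K,X)] = Σ_k Σ_x max(k,x) · P(K=k)P(X=x)
 = 0·0.1696 + 3·0.1643 + 6·0.1961 + 2·0.1504 + 3·0.1457 + 6·0.1739
 = 0 + 0.4929 + 1.1766 + 0.3008 + 0.4371 + 1.0434
 = 3.4508

3.4508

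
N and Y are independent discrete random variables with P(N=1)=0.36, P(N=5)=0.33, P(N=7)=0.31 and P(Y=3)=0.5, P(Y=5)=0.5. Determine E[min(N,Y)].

2.92

E[min(N,Y)] = Σ_n Σ_y min(n,y) · P(N=n)P(Y=y)
 = 1·0.18 + 1·0.18 + 3·0.165 + 5·0.165 + 3·0.155 + 5·0.155
 = 0.18 + 0.18 + 0.495 + 0.825 + 0.465 + 0.775
 = 2.92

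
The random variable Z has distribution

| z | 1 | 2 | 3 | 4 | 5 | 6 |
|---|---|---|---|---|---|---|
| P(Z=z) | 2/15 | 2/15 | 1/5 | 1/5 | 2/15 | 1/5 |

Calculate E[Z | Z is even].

4.25

P(Z is even) = 2/15 + 1/5 + 1/5 = 8/15.
E[Z | Z is even] = [2·2/15 + 4·1/5 + 6·1/5] / (8/15)
 = 34/15 / (8/15)
 = 17/4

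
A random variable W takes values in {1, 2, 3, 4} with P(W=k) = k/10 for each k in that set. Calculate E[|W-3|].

E[|W-3|] = Σ |w-3|·P(W=w)
 = 2·1/10 + 1·1/5 + 0·3/10 + 1·2/5
 = 1/5 + 1/5 + 0 + 2/5
 = 4/5

0.8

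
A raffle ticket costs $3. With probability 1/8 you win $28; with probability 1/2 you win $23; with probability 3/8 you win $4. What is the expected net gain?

E[payout] = 28·1/8 + 23·1/2 + 4·3/8
 = 7/2 + 23/2 + 3/2
 = 33/2
Net = 33/2 - 3 = 27/2

13.5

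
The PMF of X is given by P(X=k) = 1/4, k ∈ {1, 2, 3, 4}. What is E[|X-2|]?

1

E[|X-2|] = Σ |x-2|·P(X=x)
 = 1·1/4 + 0·1/4 + 1·1/4 + 2·1/4
 = 1/4 + 0 + 1/4 + 1/2
 = 1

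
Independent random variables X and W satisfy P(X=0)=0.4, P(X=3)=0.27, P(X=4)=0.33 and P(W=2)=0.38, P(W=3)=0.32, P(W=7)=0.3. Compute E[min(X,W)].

E[min(X,W)] = Σ_x Σ_w min(x,w) · P(X=x)P(W=w)
 = 0·0.152 + 0·0.128 + 0·0.12 + 2·0.1026 + 3·0.0864 + 3·0.081 + 2·0.1254 + 3·0.1056 + 4·0.099
 = 0 + 0 + 0 + 0.2052 + 0.2592 + 0.243 + 0.2508 + 0.3168 + 0.396
 = 1.671

1.671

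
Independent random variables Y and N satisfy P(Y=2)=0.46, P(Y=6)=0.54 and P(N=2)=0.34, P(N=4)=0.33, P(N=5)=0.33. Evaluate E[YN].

15.184

E[YN] = Σ_y Σ_n yn · P(Y=y)P(N=n)
 = 4·0.1564 + 8·0.1518 + 10·0.1518 + 12·0.1836 + 24·0.1782 + 30·0.1782
 = 0.6256 + 1.2144 + 1.518 + 2.2032 + 4.2768 + 5.346
 = 15.184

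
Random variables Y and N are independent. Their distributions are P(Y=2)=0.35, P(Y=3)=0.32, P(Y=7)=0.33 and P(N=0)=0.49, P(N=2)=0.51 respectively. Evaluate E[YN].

4.0494

E[YN] = Σ_y Σ_n yn · P(Y=y)P(N=n)
 = 0·0.1715 + 4·0.1785 + 0·0.1568 + 6·0.1632 + 0·0.1617 + 14·0.1683
 = 0 + 0.714 + 0 + 0.9792 + 0 + 2.3562
 = 4.0494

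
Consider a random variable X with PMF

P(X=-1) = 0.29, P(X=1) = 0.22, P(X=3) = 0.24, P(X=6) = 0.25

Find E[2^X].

E[2^X] = Σ 2^x·P(X=x)
 = 0.5·0.29 + 2·0.22 + 8·0.24 + 64·0.25
 = 0.145 + 0.44 + 1.92 + 16
 = 18.505

18.505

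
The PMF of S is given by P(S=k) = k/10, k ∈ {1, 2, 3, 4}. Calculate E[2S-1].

E[2S-1] = Σ (2s-1)·P(S=s)
 = 1·1/10 + 3·1/5 + 5·3/10 + 7·2/5
 = 1/10 + 3/5 + 3/2 + 14/5
 = 5

5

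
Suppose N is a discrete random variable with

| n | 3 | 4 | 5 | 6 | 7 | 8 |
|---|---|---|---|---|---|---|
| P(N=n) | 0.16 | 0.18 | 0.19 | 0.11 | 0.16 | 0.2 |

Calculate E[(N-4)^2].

E[(N-4)^2] = Σ (n-4)^2·P(N=n)
 = 1·0.16 + 0·0.18 + 1·0.19 + 4·0.11 + 9·0.16 + 16·0.2
 = 0.16 + 0 + 0.19 + 0.44 + 1.44 + 3.2
 = 5.43

5.43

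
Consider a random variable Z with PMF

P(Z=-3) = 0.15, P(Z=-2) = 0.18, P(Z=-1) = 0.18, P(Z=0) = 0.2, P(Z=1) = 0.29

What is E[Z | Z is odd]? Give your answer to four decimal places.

-0.5484

P(Z is odd) = 0.15 + 0.18 + 0.29 = 0.62.
E[Z | Z is odd] = [(-3)·0.15 + (-1)·0.18 + 1·0.29] / 0.62
 = -0.34 / 0.62
 = -17/31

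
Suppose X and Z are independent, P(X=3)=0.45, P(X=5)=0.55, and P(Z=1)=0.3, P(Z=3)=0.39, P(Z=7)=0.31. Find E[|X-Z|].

2.258

E[|X-Z|] = Σ_x Σ_z |x-z| · P(X=x)P(Z=z)
 = 2·0.135 + 0·0.1755 + 4·0.1395 + 4·0.165 + 2·0.2145 + 2·0.1705
 = 0.27 + 0 + 0.558 + 0.66 + 0.429 + 0.341
 = 2.258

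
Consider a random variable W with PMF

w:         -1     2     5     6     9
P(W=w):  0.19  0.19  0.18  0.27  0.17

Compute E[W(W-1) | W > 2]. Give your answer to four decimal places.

P(W > 2) = 0.18 + 0.27 + 0.17 = 0.62.
E[W(W-1) | W > 2] = [20·0.18 + 30·0.27 + 72·0.17] / 0.62
 = 23.94 / 0.62
 = 1197/31

38.6129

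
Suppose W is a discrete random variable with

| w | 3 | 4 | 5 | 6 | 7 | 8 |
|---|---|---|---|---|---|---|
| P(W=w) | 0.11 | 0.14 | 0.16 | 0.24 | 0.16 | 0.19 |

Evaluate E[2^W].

E[2^W] = Σ 2^w·P(W=w)
 = 8·0.11 + 16·0.14 + 32·0.16 + 64·0.24 + 128·0.16 + 256·0.19
 = 0.88 + 2.24 + 5.12 + 15.36 + 20.48 + 48.64
 = 92.72

92.72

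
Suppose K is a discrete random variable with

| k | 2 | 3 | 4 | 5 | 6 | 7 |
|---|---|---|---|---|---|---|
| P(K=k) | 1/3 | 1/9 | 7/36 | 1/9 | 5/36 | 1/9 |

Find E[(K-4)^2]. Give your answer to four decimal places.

E[(K-4)^2] = Σ (k-4)^2·P(K=k)
 = 4·1/3 + 1·1/9 + 0·7/36 + 1·1/9 + 4·5/36 + 9·1/9
 = 4/3 + 1/9 + 0 + 1/9 + 5/9 + 1
 = 28/9

3.1111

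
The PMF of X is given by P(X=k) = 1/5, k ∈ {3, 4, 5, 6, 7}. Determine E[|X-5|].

E[|X-5|] = Σ |x-5|·P(X=x)
 = 2·1/5 + 1·1/5 + 0·1/5 + 1·1/5 + 2·1/5
 = 2/5 + 1/5 + 0 + 1/5 + 2/5
 = 6/5

1.2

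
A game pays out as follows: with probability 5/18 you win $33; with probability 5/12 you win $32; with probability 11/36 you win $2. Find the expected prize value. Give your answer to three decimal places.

E[payout] = 33·5/18 + 32·5/12 + 2·11/36
 = 55/6 + 40/3 + 11/18
 = 208/9

23.111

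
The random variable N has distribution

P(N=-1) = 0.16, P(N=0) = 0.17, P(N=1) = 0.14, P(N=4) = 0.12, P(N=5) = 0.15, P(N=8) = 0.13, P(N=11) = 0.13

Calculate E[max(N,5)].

E[max(N,5)] = Σ max(n,5)·P(N=n)
 = 5·0.16 + 5·0.17 + 5·0.14 + 5·0.12 + 5·0.15 + 8·0.13 + 11·0.13
 = 0.8 + 0.85 + 0.7 + 0.6 + 0.75 + 1.04 + 1.43
 = 6.17

6.17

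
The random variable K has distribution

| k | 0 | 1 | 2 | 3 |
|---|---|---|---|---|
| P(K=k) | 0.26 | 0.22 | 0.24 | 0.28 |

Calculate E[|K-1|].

1.06

E[|K-1|] = Σ |k-1|·P(K=k)
 = 1·0.26 + 0·0.22 + 1·0.24 + 2·0.28
 = 0.26 + 0 + 0.24 + 0.56
 = 1.06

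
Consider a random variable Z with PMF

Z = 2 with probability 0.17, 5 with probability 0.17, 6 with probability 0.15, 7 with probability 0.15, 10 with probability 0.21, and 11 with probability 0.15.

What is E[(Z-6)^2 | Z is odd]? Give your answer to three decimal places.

8.660

P(Z is odd) = 0.17 + 0.15 + 0.15 = 0.47.
E[(Z-6)^2 | Z is odd] = [1·0.17 + 1·0.15 + 25·0.15] / 0.47
 = 4.07 / 0.47
 = 407/47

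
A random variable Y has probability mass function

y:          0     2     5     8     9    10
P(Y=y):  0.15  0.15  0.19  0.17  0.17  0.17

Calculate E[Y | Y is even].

P(Y is even) = 0.15 + 0.15 + 0.17 + 0.17 = 0.64.
E[Y | Y is even] = [0·0.15 + 2·0.15 + 8·0.17 + 10·0.17] / 0.64
 = 3.36 / 0.64
 = 21/4

5.25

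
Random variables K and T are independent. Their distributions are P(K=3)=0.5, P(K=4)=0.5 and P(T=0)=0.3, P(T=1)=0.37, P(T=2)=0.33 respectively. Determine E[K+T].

4.53

E[K+T] = Σ_k Σ_t (k+t) · P(K=k)P(T=t)
 = 3·0.15 + 4·0.185 + 5·0.165 + 4·0.15 + 5·0.185 + 6·0.165
 = 0.45 + 0.74 + 0.825 + 0.6 + 0.925 + 0.99
 = 4.53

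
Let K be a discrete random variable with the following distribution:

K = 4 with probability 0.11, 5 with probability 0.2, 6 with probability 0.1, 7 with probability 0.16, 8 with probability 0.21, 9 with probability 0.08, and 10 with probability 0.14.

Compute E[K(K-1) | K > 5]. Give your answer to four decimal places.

57.7391

P(K > 5) = 0.1 + 0.16 + 0.21 + 0.08 + 0.14 = 0.69.
E[K(K-1) | K > 5] = [30·0.1 + 42·0.16 + 56·0.21 + 72·0.08 + 90·0.14] / 0.69
 = 39.84 / 0.69
 = 1328/23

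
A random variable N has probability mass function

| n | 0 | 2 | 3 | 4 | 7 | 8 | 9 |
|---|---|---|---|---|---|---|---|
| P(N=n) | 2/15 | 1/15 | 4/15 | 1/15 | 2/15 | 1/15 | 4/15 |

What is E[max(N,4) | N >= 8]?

P(N >= 8) = 1/15 + 4/15 = 1/3.
E[max(N,4) | N >= 8] = [8·1/15 + 9·4/15] / (1/3)
 = 44/15 / (1/3)
 = 44/5

8.8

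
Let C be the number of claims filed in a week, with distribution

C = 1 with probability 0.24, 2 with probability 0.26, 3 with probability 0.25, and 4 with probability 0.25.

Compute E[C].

2.51

E[C] = Σ c·P(C=c)
 = 1·0.24 + 2·0.26 + 3·0.25 + 4·0.25
 = 0.24 + 0.52 + 0.75 + 1
 = 2.51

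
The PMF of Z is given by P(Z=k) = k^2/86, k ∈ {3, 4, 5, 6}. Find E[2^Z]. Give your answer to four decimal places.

E[2^Z] = Σ 2^z·P(Z=z)
 = 8·9/86 + 16·8/43 + 32·25/86 + 64·18/43
 = 36/43 + 128/43 + 400/43 + 1152/43
 = 1716/43

39.9070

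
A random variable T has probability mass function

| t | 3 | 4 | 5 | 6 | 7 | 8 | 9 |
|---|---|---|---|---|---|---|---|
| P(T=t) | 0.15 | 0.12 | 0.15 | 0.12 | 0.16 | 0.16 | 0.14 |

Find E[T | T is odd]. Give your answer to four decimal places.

P(T is odd) = 0.15 + 0.15 + 0.16 + 0.14 = 0.6.
E[T | T is odd] = [3·0.15 + 5·0.15 + 7·0.16 + 9·0.14] / 0.6
 = 3.58 / 0.6
 = 179/30

5.9667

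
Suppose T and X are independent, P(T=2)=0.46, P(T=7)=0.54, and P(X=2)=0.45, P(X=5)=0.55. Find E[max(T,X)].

5.459

E[max(T,X)] = Σ_t Σ_x max(t,x) · P(T=t)P(X=x)
 = 2·0.207 + 5·0.253 + 7·0.243 + 7·0.297
 = 0.414 + 1.265 + 1.701 + 2.079
 = 5.459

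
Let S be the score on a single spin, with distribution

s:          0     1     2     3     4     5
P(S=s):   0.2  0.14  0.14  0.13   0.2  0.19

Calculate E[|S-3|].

1.6

E[|S-3|] = Σ |s-3|·P(S=s)
 = 3·0.2 + 2·0.14 + 1·0.14 + 0·0.13 + 1·0.2 + 2·0.19
 = 0.6 + 0.28 + 0.14 + 0 + 0.2 + 0.38
 = 1.6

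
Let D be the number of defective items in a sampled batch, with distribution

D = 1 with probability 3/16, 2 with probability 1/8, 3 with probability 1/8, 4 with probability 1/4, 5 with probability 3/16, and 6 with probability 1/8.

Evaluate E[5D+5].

22.5

E[5D+5] = Σ (5d+5)·P(D=d)
 = 10·3/16 + 15·1/8 + 20·1/8 + 25·1/4 + 30·3/16 + 35·1/8
 = 15/8 + 15/8 + 5/2 + 25/4 + 45/8 + 35/8
 = 45/2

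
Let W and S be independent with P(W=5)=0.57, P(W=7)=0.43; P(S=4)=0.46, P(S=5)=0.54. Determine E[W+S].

10.4

E[W+S] = Σ_w Σ_s (w+s) · P(W=w)P(S=s)
 = 9·0.2622 + 10·0.3078 + 11·0.1978 + 12·0.2322
 = 2.3598 + 3.078 + 2.1758 + 2.7864
 = 10.4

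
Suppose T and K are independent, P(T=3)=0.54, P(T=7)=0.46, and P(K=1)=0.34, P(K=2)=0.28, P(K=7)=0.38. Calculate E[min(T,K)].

E[min(T,K)] = Σ_t Σ_k min(t,k) · P(T=t)P(K=k)
 = 1·0.1836 + 2·0.1512 + 3·0.2052 + 1·0.1564 + 2·0.1288 + 7·0.1748
 = 0.1836 + 0.3024 + 0.6156 + 0.1564 + 0.2576 + 1.2236
 = 2.7392

2.7392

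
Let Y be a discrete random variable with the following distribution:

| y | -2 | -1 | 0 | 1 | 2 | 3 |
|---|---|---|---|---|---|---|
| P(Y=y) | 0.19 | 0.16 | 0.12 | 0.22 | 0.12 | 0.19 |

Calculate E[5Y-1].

E[5Y-1] = Σ (5y-1)·P(Y=y)
 = (-11)·0.19 + (-6)·0.16 + (-1)·0.12 + 4·0.22 + 9·0.12 + 14·0.19
 = (-2.09) + (-0.96) + (-0.12) + 0.88 + 1.08 + 2.66
 = 1.45

1.45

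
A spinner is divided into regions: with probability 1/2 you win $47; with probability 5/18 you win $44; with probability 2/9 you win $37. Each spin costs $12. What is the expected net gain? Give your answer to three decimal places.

E[payout] = 47·1/2 + 44·5/18 + 37·2/9
 = 47/2 + 110/9 + 74/9
 = 791/18
Net = 791/18 - 12 = 575/18

31.944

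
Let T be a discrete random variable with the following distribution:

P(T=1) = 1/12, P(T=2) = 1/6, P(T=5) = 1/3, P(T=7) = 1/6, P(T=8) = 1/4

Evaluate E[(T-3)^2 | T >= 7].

21.4

P(T >= 7) = 1/6 + 1/4 = 5/12.
E[(T-3)^2 | T >= 7] = [16·1/6 + 25·1/4] / (5/12)
 = 107/12 / (5/12)
 = 107/5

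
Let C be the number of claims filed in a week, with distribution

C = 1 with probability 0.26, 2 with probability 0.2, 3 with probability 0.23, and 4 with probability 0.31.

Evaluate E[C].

2.59

E[C] = Σ c·P(C=c)
 = 1·0.26 + 2·0.2 + 3·0.23 + 4·0.31
 = 0.26 + 0.4 + 0.69 + 1.24
 = 2.59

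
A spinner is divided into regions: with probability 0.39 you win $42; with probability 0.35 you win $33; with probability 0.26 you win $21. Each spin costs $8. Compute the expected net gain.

E[payout] = 42·0.39 + 33·0.35 + 21·0.26
 = 16.38 + 11.55 + 5.46
 = 33.39
Net = 33.39 - 8 = 25.39

25.39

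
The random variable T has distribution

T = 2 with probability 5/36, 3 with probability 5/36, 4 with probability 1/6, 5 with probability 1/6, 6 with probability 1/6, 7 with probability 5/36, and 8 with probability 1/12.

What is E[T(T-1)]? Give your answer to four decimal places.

E[T(T-1)] = Σ t(t-1)·P(T=t)
 = 2·5/36 + 6·5/36 + 12·1/6 + 20·1/6 + 30·1/6 + 42·5/36 + 56·1/12
 = 5/18 + 5/6 + 2 + 10/3 + 5 + 35/6 + 14/3
 = 395/18

21.9444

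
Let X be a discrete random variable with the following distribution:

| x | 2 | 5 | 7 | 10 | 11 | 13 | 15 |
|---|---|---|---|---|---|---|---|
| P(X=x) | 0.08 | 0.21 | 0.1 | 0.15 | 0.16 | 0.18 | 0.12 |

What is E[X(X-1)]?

E[X(X-1)] = Σ x(x-1)·P(X=x)
 = 2·0.08 + 20·0.21 + 42·0.1 + 90·0.15 + 110·0.16 + 156·0.18 + 210·0.12
 = 0.16 + 4.2 + 4.2 + 13.5 + 17.6 + 28.08 + 25.2
 = 92.94

92.94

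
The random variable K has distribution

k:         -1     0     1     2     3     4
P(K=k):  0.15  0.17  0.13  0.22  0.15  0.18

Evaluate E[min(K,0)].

E[min(K,0)] = Σ min(k,0)·P(K=k)
 = (-1)·0.15 + 0·0.17 + 0·0.13 + 0·0.22 + 0·0.15 + 0·0.18
 = (-0.15) + 0 + 0 + 0 + 0 + 0
 = -0.15

-0.15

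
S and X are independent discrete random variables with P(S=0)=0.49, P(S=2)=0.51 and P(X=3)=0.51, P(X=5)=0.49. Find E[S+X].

E[S+X] = Σ_s Σ_x (s+x) · P(S=s)P(X=x)
 = 3·0.2499 + 5·0.2401 + 5·0.2601 + 7·0.2499
 = 0.7497 + 1.2005 + 1.3005 + 1.7493
 = 5

5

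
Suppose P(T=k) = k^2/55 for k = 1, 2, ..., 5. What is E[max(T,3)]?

E[max(T,3)] = Σ max(t,3)·P(T=t)
 = 3·1/55 + 3·4/55 + 3·9/55 + 4·16/55 + 5·5/11
 = 3/55 + 12/55 + 27/55 + 64/55 + 25/11
 = 21/5

4.2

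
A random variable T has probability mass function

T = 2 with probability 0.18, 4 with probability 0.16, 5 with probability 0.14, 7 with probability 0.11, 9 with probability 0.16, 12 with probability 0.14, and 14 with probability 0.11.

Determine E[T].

7.13

E[T] = Σ t·P(T=t)
 = 2·0.18 + 4·0.16 + 5·0.14 + 7·0.11 + 9·0.16 + 12·0.14 + 14·0.11
 = 0.36 + 0.64 + 0.7 + 0.77 + 1.44 + 1.68 + 1.54
 = 7.13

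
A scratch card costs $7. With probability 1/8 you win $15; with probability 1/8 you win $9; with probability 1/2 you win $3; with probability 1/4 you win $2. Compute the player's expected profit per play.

E[payout] = 15·1/8 + 9·1/8 + 3·1/2 + 2·1/4
 = 15/8 + 9/8 + 3/2 + 1/2
 = 5
Net = 5 - 7 = -2

-2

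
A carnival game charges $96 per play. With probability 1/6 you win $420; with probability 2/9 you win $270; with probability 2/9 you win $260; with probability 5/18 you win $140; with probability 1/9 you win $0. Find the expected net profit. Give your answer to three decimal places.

130.667

E[payout] = 420·1/6 + 270·2/9 + 260·2/9 + 140·5/18 + 0·1/9
 = 70 + 60 + 520/9 + 350/9 + 0
 = 680/3
Net = 680/3 - 96 = 392/3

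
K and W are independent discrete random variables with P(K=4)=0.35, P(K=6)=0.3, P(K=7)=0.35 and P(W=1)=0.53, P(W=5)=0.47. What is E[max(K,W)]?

E[max(K,W)] = Σ_k Σ_w max(k,w) · P(K=k)P(W=w)
 = 4·0.1855 + 5·0.1645 + 6·0.159 + 6·0.141 + 7·0.1855 + 7·0.1645
 = 0.742 + 0.8225 + 0.954 + 0.846 + 1.2985 + 1.1515
 = 5.8145

5.8145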